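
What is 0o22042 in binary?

0b10010000100010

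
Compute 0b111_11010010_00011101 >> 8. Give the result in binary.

0b11111010010

Right shift by 8: drop the 8 least-significant bits.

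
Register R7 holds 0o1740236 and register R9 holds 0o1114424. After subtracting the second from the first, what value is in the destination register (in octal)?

Subtract column by column in base 8:
  6-4 → 2
  3-2 → 1
  2-4 → 6 (borrow)
  0-4-1 → 3 (borrow)
  4-1-1 → 2
  7-1 → 6
  1-1 → 0

0o623612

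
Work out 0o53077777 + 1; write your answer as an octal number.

0o53100000

The trailing 5 digits are 7 (max in base 8), so adding 1 cascades: they roll to 0 and the next digit up increments.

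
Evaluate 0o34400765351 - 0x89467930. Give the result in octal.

0o13257270671

0x89467930 = 0o21121474460 in octal.
Subtract column by column in base 8:
  1-0 → 1
  5-6 → 7 (borrow)
  3-4-1 → 6 (borrow)
  5-4-1 → 0
  6-7 → 7 (borrow)
  7-4-1 → 2
  0-1 → 7 (borrow)
  0-2-1 → 5 (borrow)
  4-1-1 → 2
  4-1 → 3
  3-2 → 1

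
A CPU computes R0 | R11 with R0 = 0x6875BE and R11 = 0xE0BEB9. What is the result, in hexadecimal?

0xE8FFBF

OR each hex digit independently (no carries):
  6|E=E, 8|0=8, 7|B=F, 5|E=F, B|B=B, E|9=F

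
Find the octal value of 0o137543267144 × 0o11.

0o1535176160604

Multiply each base-8 digit by 9, carrying:
  4×9 = 36 → write 4 carry 4
  4×9+4 = 40 → write 0 carry 5
  1×9+5 = 14 → write 6 carry 1
  7×9+1 = 64 → write 0 carry 8
  6×9+8 = 62 → write 6 carry 7
  2×9+7 = 25 → write 1 carry 3
  3×9+3 = 30 → write 6 carry 3
  4×9+3 = 39 → write 7 carry 4
  5×9+4 = 49 → write 1 carry 6
  7×9+6 = 69 → write 5 carry 8
  3×9+8 = 35 → write 3 carry 4
  1×9+4 = 13 → write 5 carry 1
  remaining carry: 1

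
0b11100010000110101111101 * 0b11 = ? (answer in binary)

Multiply each base-2 digit by 3, carrying:
  1×3 = 3 → write 1 carry 1
  0×3+1 = 1 → write 1
  1×3 = 3 → write 1 carry 1
  1×3+1 = 4 → write 0 carry 2
  1×3+2 = 5 → write 1 carry 2
  1×3+2 = 5 → write 1 carry 2
  1×3+2 = 5 → write 1 carry 2
  0×3+2 = 2 → write 0 carry 1
  1×3+1 = 4 → write 0 carry 2
  0×3+2 = 2 → write 0 carry 1
  1×3+1 = 4 → write 0 carry 2
  1×3+2 = 5 → write 1 carry 2
  0×3+2 = 2 → write 0 carry 1
  0×3+1 = 1 → write 1
  0×3 = 0 → write 0
  0×3 = 0 → write 0
  1×3 = 3 → write 1 carry 1
  0×3+1 = 1 → write 1
  0×3 = 0 → write 0
  0×3 = 0 → write 0
  1×3 = 3 → write 1 carry 1
  1×3+1 = 4 → write 0 carry 2
  1×3+2 = 5 → write 1 carry 2
  remaining carry: 10

0b1010100110010100001110111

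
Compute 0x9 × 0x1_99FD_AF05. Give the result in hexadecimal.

Multiply each base-16 digit by 9, carrying:
  5×9 = 45 → write D carry 2
  0×9+2 = 2 → write 2
  F×9 = 135 → write 7 carry 8
  A×9+8 = 98 → write 2 carry 6
  D×9+6 = 123 → write B carry 7
  F×9+7 = 142 → write E carry 8
  9×9+8 = 89 → write 9 carry 5
  9×9+5 = 86 → write 6 carry 5
  1×9+5 = 14 → write E

0xE69EB272D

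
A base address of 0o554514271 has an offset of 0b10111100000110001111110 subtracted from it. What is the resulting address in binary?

0b101010101001000110000111011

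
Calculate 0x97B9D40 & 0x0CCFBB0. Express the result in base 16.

0x0489900

AND each hex digit independently (no carries):
  9&0=0, 7&C=4, B&C=8, 9&F=9, D&B=9, 4&B=0, 0&0=0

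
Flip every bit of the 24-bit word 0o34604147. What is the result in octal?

0o43173630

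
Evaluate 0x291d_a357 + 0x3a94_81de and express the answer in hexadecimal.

0x63b22535

Add column by column in base 16, right to left:
  7+e = 5 carry 1
  5+d+1 = 3 carry 1
  3+1+1 = 5
  a+8 = 2 carry 1
  d+4+1 = 2 carry 1
  1+9+1 = b
  9+a = 3 carry 1
  2+3+1 = 6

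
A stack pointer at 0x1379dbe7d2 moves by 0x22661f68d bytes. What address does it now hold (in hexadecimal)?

0x15a03dde5f

Add column by column in base 16, right to left:
  2+d = f
  d+8 = 5 carry 1
  7+6+1 = e
  e+f = d carry 1
  b+1+1 = d
  d+6 = 3 carry 1
  9+6+1 = 0 carry 1
  7+2+1 = a
  3+2 = 5
  1+0 = 1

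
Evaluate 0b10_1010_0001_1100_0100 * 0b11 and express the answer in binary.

0b1111110010101001100

Multiply each base-2 digit by 3, carrying:
  0×3 = 0 → write 0
  0×3 = 0 → write 0
  1×3 = 3 → write 1 carry 1
  0×3+1 = 1 → write 1
  0×3 = 0 → write 0
  0×3 = 0 → write 0
  1×3 = 3 → write 1 carry 1
  1×3+1 = 4 → write 0 carry 2
  1×3+2 = 5 → write 1 carry 2
  0×3+2 = 2 → write 0 carry 1
  0×3+1 = 1 → write 1
  0×3 = 0 → write 0
  0×3 = 0 → write 0
  1×3 = 3 → write 1 carry 1
  0×3+1 = 1 → write 1
  1×3 = 3 → write 1 carry 1
  0×3+1 = 1 → write 1
  1×3 = 3 → write 1 carry 1
  remaining carry: 1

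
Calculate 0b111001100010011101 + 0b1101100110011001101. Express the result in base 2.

Add column by column in base 2, right to left:
  1+1 = 0 carry 1
  0+0+1 = 1
  1+1 = 0 carry 1
  1+1+1 = 1 carry 1
  1+0+1 = 0 carry 1
  0+0+1 = 1
  0+1 = 1
  1+1 = 0 carry 1
  0+0+1 = 1
  0+0 = 0
  0+1 = 1
  1+1 = 0 carry 1
  1+0+1 = 0 carry 1
  0+0+1 = 1
  0+1 = 1
  1+1 = 0 carry 1
  1+0+1 = 0 carry 1
  1+1+1 = 1 carry 1
  0+1+1 = 0 carry 1
  final carry 1

0b10100110010101101010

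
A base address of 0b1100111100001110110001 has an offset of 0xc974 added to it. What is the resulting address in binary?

0xc974 = 0b1100100101110100 in binary.
Add column by column in base 2, right to left:
  1+0 = 1
  0+0 = 0
  0+1 = 1
  0+0 = 0
  1+1 = 0 carry 1
  1+1+1 = 1 carry 1
  0+1+1 = 0 carry 1
  1+0+1 = 0 carry 1
  1+1+1 = 1 carry 1
  1+0+1 = 0 carry 1
  0+0+1 = 1
  0+1 = 1
  0+0 = 0
  0+0 = 0
  1+1 = 0 carry 1
  1+1+1 = 1 carry 1
  1+0+1 = 0 carry 1
  1+0+1 = 0 carry 1
  0+0+1 = 1
  0+0 = 0
  1+0 = 1
  1+0 = 1

0b1101001000110100100101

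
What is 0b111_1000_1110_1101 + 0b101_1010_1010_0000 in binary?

Add column by column in base 2, right to left:
  1+0 = 1
  0+0 = 0
  1+0 = 1
  1+0 = 1
  0+0 = 0
  1+1 = 0 carry 1
  1+0+1 = 0 carry 1
  1+1+1 = 1 carry 1
  0+0+1 = 1
  0+1 = 1
  0+0 = 0
  1+1 = 0 carry 1
  1+1+1 = 1 carry 1
  1+0+1 = 0 carry 1
  1+1+1 = 1 carry 1
  final carry 1

0b1101001110001101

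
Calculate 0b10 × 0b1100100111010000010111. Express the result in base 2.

0b11001001110100000101110

Multiply each base-2 digit by 2, carrying:
  1×2 = 2 → write 0 carry 1
  1×2+1 = 3 → write 1 carry 1
  1×2+1 = 3 → write 1 carry 1
  0×2+1 = 1 → write 1
  1×2 = 2 → write 0 carry 1
  0×2+1 = 1 → write 1
  0×2 = 0 → write 0
  0×2 = 0 → write 0
  0×2 = 0 → write 0
  0×2 = 0 → write 0
  1×2 = 2 → write 0 carry 1
  0×2+1 = 1 → write 1
  1×2 = 2 → write 0 carry 1
  1×2+1 = 3 → write 1 carry 1
  1×2+1 = 3 → write 1 carry 1
  0×2+1 = 1 → write 1
  0×2 = 0 → write 0
  1×2 = 2 → write 0 carry 1
  0×2+1 = 1 → write 1
  0×2 = 0 → write 0
  1×2 = 2 → write 0 carry 1
  1×2+1 = 3 → write 1 carry 1
  remaining carry: 1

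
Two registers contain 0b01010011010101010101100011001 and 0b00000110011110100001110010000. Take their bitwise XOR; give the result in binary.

XOR bit by bit (1 where the bits differ):
  01010011010101010101100011001
^ 00000110011110100001110010000
= 01010101001011110100010001001

0b01010101001011110100010001001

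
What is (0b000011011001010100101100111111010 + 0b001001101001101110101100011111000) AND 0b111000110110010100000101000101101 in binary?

Add column by column in base 2, right to left:
  0+0 = 0
  1+0 = 1
  0+0 = 0
  1+1 = 0 carry 1
  1+1+1 = 1 carry 1
  1+1+1 = 1 carry 1
  1+1+1 = 1 carry 1
  1+1+1 = 1 carry 1
  1+0+1 = 0 carry 1
  0+0+1 = 1
  0+0 = 0
  1+1 = 0 carry 1
  1+1+1 = 1 carry 1
  0+0+1 = 1
  1+1 = 0 carry 1
  0+0+1 = 1
  0+1 = 1
  1+1 = 0 carry 1
  0+1+1 = 0 carry 1
  1+0+1 = 0 carry 1
  0+1+1 = 0 carry 1
  1+1+1 = 1 carry 1
  0+0+1 = 1
  0+0 = 0
  1+1 = 0 carry 1
  1+0+1 = 0 carry 1
  0+1+1 = 0 carry 1
  1+1+1 = 1 carry 1
  1+0+1 = 0 carry 1
  0+0+1 = 1
  0+1 = 1
Sum = 0b1101000011000011011001011110010; now AND with 0b111000110110010100000101000101101:
  001101000011000011011001011110010
& 111000110110010100000101000101101
= 001000000010000000000001000100000

0b1000000010000000000001000100000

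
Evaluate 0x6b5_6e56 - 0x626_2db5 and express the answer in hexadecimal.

Subtract column by column in base 16:
  6-5 → 1
  5-b → a (borrow)
  e-d-1 → 0
  6-2 → 4
  5-6 → f (borrow)
  b-2-1 → 8
  6-6 → 0

0x8f40a1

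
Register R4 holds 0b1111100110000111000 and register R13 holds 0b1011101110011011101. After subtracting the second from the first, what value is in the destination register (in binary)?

0b11110111101011011

Subtract column by column in base 2:
  0-1 → 1 (borrow)
  0-0-1 → 1 (borrow)
  0-1-1 → 0 (borrow)
  1-1-1 → 1 (borrow)
  1-1-1 → 1 (borrow)
  1-0-1 → 0
  0-1 → 1 (borrow)
  0-1-1 → 0 (borrow)
  0-0-1 → 1 (borrow)
  0-0-1 → 1 (borrow)
  1-1-1 → 1 (borrow)
  1-1-1 → 1 (borrow)
  0-1-1 → 0 (borrow)
  0-0-1 → 1 (borrow)
  1-1-1 → 1 (borrow)
  1-1-1 → 1 (borrow)
  1-1-1 → 1 (borrow)
  1-0-1 → 0
  1-1 → 0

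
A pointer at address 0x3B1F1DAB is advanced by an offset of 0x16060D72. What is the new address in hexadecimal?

0x51252B1D

Add column by column in base 16, right to left:
  B+2 = D
  A+7 = 1 carry 1
  D+D+1 = B carry 1
  1+0+1 = 2
  F+6 = 5 carry 1
  1+0+1 = 2
  B+6 = 1 carry 1
  3+1+1 = 5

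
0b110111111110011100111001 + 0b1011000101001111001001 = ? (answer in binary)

Add column by column in base 2, right to left:
  1+1 = 0 carry 1
  0+0+1 = 1
  0+0 = 0
  1+1 = 0 carry 1
  1+0+1 = 0 carry 1
  1+0+1 = 0 carry 1
  0+1+1 = 0 carry 1
  0+1+1 = 0 carry 1
  1+1+1 = 1 carry 1
  1+1+1 = 1 carry 1
  1+0+1 = 0 carry 1
  0+0+1 = 1
  0+1 = 1
  1+0 = 1
  1+1 = 0 carry 1
  1+0+1 = 0 carry 1
  1+0+1 = 0 carry 1
  1+0+1 = 0 carry 1
  1+1+1 = 1 carry 1
  1+1+1 = 1 carry 1
  1+0+1 = 0 carry 1
  0+1+1 = 0 carry 1
  1+0+1 = 0 carry 1
  1+0+1 = 0 carry 1
  final carry 1

0b1000011000011101100000010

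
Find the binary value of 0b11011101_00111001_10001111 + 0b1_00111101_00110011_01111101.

0b10000110100110110100001100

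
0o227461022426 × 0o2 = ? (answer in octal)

Multiply each base-8 digit by 2, carrying:
  6×2 = 12 → write 4 carry 1
  2×2+1 = 5 → write 5
  4×2 = 8 → write 0 carry 1
  2×2+1 = 5 → write 5
  2×2 = 4 → write 4
  0×2 = 0 → write 0
  1×2 = 2 → write 2
  6×2 = 12 → write 4 carry 1
  4×2+1 = 9 → write 1 carry 1
  7×2+1 = 15 → write 7 carry 1
  2×2+1 = 5 → write 5
  2×2 = 4 → write 4

0o457142045054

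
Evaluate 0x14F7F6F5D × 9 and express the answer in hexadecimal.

Multiply each base-16 digit by 9, carrying:
  D×9 = 117 → write 5 carry 7
  5×9+7 = 52 → write 4 carry 3
  F×9+3 = 138 → write A carry 8
  6×9+8 = 62 → write E carry 3
  F×9+3 = 138 → write A carry 8
  7×9+8 = 71 → write 7 carry 4
  F×9+4 = 139 → write B carry 8
  4×9+8 = 44 → write C carry 2
  1×9+2 = 11 → write B

0xBCB7AEA45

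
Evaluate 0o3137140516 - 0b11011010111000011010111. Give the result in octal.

0o3103650167

0b11011010111000011010111 = 0o33270327 in octal.
Subtract column by column in base 8:
  6-7 → 7 (borrow)
  1-2-1 → 6 (borrow)
  5-3-1 → 1
  0-0 → 0
  4-7 → 5 (borrow)
  1-2-1 → 6 (borrow)
  7-3-1 → 3
  3-3 → 0
  1-0 → 1
  3-0 → 3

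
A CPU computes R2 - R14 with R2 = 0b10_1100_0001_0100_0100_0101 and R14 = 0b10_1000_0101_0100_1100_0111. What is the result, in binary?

Subtract column by column in base 2:
  1-1 → 0
  0-1 → 1 (borrow)
  1-1-1 → 1 (borrow)
  0-0-1 → 1 (borrow)
  0-0-1 → 1 (borrow)
  0-0-1 → 1 (borrow)
  1-1-1 → 1 (borrow)
  0-1-1 → 0 (borrow)
  0-0-1 → 1 (borrow)
  0-0-1 → 1 (borrow)
  1-1-1 → 1 (borrow)
  0-0-1 → 1 (borrow)
  1-1-1 → 1 (borrow)
  0-0-1 → 1 (borrow)
  0-1-1 → 0 (borrow)
  0-0-1 → 1 (borrow)
  0-0-1 → 1 (borrow)
  0-0-1 → 1 (borrow)
  1-0-1 → 0
  1-1 → 0
  0-0 → 0
  1-1 → 0

0b111011111101111110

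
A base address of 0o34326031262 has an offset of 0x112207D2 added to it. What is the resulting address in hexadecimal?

0xF47A3A84

0o34326031262 = 0xE35832B2 in hexadecimal.
Add column by column in base 16, right to left:
  2+2 = 4
  B+D = 8 carry 1
  2+7+1 = A
  3+0 = 3
  8+2 = A
  5+2 = 7
  3+1 = 4
  E+1 = F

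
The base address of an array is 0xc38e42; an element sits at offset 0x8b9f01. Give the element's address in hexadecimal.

Add column by column in base 16, right to left:
  2+1 = 3
  4+0 = 4
  e+f = d carry 1
  8+9+1 = 2 carry 1
  3+b+1 = f
  c+8 = 4 carry 1
  final carry 1

0x14f2d43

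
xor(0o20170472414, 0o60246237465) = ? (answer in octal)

XOR each oct digit independently (no carries):
  2^6=4, 0^0=0, 1^2=3, 7^4=3, 0^6=6, 4^2=6, 7^3=4, 2^7=5, 4^4=0, 1^6=7, 4^5=1

0o40336645071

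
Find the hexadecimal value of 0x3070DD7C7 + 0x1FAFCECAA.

Add column by column in base 16, right to left:
  7+A = 1 carry 1
  C+A+1 = 7 carry 1
  7+C+1 = 4 carry 1
  D+E+1 = C carry 1
  D+C+1 = A carry 1
  0+F+1 = 0 carry 1
  7+A+1 = 2 carry 1
  0+F+1 = 0 carry 1
  3+1+1 = 5

0x5020AC471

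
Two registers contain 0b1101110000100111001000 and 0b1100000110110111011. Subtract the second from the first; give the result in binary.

0b1100001111110000001101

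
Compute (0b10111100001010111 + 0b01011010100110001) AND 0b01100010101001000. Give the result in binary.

0b10100001000

Add column by column in base 2, right to left:
  1+1 = 0 carry 1
  1+0+1 = 0 carry 1
  1+0+1 = 0 carry 1
  0+0+1 = 1
  1+1 = 0 carry 1
  0+1+1 = 0 carry 1
  1+0+1 = 0 carry 1
  0+0+1 = 1
  0+1 = 1
  0+0 = 0
  0+1 = 1
  1+0 = 1
  1+1 = 0 carry 1
  1+1+1 = 1 carry 1
  1+0+1 = 0 carry 1
  0+1+1 = 0 carry 1
  1+0+1 = 0 carry 1
  final carry 1
Sum = 0b100010110110001000; now AND with 0b01100010101001000:
  100010110110001000
& 001100010101001000
= 000000010100001000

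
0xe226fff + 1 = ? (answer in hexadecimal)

The trailing 3 digits are F (max in base 16), so adding 1 cascades: they roll to 0 and the next digit up increments.

0xe227000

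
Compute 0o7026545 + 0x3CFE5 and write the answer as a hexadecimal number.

0o7026545 = 0x1C2D65 in hexadecimal.
Add column by column in base 16, right to left:
  5+5 = A
  6+E = 4 carry 1
  D+F+1 = D carry 1
  2+C+1 = F
  C+3 = F
  1+0 = 1

0x1FFD4A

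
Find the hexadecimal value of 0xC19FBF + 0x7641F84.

0x825BF43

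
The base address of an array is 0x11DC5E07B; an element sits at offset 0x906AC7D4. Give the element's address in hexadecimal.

0x1AE30A84F

Add column by column in base 16, right to left:
  B+4 = F
  7+D = 4 carry 1
  0+7+1 = 8
  E+C = A carry 1
  5+A+1 = 0 carry 1
  C+6+1 = 3 carry 1
  D+0+1 = E
  1+9 = A
  1+0 = 1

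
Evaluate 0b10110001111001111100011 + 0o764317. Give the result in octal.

0o27156262

0b10110001111001111100011 = 0o26171743 in octal.
Add column by column in base 8, right to left:
  3+7 = 2 carry 1
  4+1+1 = 6
  7+3 = 2 carry 1
  1+4+1 = 6
  7+6 = 5 carry 1
  1+7+1 = 1 carry 1
  6+0+1 = 7
  2+0 = 2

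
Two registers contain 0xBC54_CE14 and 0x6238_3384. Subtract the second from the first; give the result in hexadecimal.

0x5A1C9A90

Subtract column by column in base 16:
  4-4 → 0
  1-8 → 9 (borrow)
  E-3-1 → A
  C-3 → 9
  4-8 → C (borrow)
  5-3-1 → 1
  C-2 → A
  B-6 → 5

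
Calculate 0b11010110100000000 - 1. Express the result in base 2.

0b11010110011111111

The trailing 8 digits are 0, so subtracting 1 borrows through: they become 1 and the next digit up decrements.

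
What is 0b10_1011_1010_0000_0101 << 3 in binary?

0b101011101000000101000

Left shift by 3: append 3 zero bits.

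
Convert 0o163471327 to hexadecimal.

0x1CE72D7

Each octal digit is 3 bits: 1=001 6=110 3=011 4=100 7=111 1=001 3=011 2=010 7=111.
Group the bits into nibbles: 0001 1100 1110 0111 0010 1101 0111 → 1CE72D7.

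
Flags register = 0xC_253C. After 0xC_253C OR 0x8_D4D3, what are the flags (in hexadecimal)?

OR each hex digit independently (no carries):
  C|8=C, 2|D=F, 5|4=5, 3|D=F, C|3=F

0xCF5FF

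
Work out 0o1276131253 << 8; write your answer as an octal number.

8 bits is not a whole number of base-8 digits; in binary: 1010111110001011001010101011 << 8 = 101011111000101100101010101100000000.

0o537054525400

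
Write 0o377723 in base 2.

Each octal digit is 3 bits: 3=011 7=111 7=111 7=111 2=010 3=011.

0b11111111111010011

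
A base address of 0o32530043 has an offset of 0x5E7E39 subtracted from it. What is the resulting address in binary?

0b11000011000111101010

0o32530043 = 0b11010101011000000100011 in binary.
0x5E7E39 = 0b10111100111111000111001 in binary.
Subtract column by column in base 2:
  1-1 → 0
  1-0 → 1
  0-0 → 0
  0-1 → 1 (borrow)
  0-1-1 → 0 (borrow)
  1-1-1 → 1 (borrow)
  0-0-1 → 1 (borrow)
  0-0-1 → 1 (borrow)
  0-0-1 → 1 (borrow)
  0-1-1 → 0 (borrow)
  0-1-1 → 0 (borrow)
  0-1-1 → 0 (borrow)
  1-1-1 → 1 (borrow)
  1-1-1 → 1 (borrow)
  0-1-1 → 0 (borrow)
  1-0-1 → 0
  0-0 → 0
  1-1 → 0
  0-1 → 1 (borrow)
  1-1-1 → 1 (borrow)
  0-1-1 → 0 (borrow)
  1-0-1 → 0
  1-1 → 0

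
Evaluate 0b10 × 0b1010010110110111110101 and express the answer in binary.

Multiply each base-2 digit by 2, carrying:
  1×2 = 2 → write 0 carry 1
  0×2+1 = 1 → write 1
  1×2 = 2 → write 0 carry 1
  0×2+1 = 1 → write 1
  1×2 = 2 → write 0 carry 1
  1×2+1 = 3 → write 1 carry 1
  1×2+1 = 3 → write 1 carry 1
  1×2+1 = 3 → write 1 carry 1
  1×2+1 = 3 → write 1 carry 1
  0×2+1 = 1 → write 1
  1×2 = 2 → write 0 carry 1
  1×2+1 = 3 → write 1 carry 1
  0×2+1 = 1 → write 1
  1×2 = 2 → write 0 carry 1
  1×2+1 = 3 → write 1 carry 1
  0×2+1 = 1 → write 1
  1×2 = 2 → write 0 carry 1
  0×2+1 = 1 → write 1
  0×2 = 0 → write 0
  1×2 = 2 → write 0 carry 1
  0×2+1 = 1 → write 1
  1×2 = 2 → write 0 carry 1
  remaining carry: 1

0b10100101101101111101010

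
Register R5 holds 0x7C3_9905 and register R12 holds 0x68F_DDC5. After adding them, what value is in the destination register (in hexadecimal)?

0xE5376CA

Add column by column in base 16, right to left:
  5+5 = A
  0+C = C
  9+D = 6 carry 1
  9+D+1 = 7 carry 1
  3+F+1 = 3 carry 1
  C+8+1 = 5 carry 1
  7+6+1 = E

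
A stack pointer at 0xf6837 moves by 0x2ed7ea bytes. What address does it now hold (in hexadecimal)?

0x3e4021

Add column by column in base 16, right to left:
  7+a = 1 carry 1
  3+e+1 = 2 carry 1
  8+7+1 = 0 carry 1
  6+d+1 = 4 carry 1
  f+e+1 = e carry 1
  0+2+1 = 3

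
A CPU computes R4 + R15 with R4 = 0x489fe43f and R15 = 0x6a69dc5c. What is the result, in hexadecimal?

0xb309c09b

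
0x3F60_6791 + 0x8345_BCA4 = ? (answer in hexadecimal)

Add column by column in base 16, right to left:
  1+4 = 5
  9+A = 3 carry 1
  7+C+1 = 4 carry 1
  6+B+1 = 2 carry 1
  0+5+1 = 6
  6+4 = A
  F+3 = 2 carry 1
  3+8+1 = C

0xC2A62435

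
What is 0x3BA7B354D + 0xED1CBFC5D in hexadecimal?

0x128C4731AA

Add column by column in base 16, right to left:
  D+D = A carry 1
  4+5+1 = A
  5+C = 1 carry 1
  3+F+1 = 3 carry 1
  B+B+1 = 7 carry 1
  7+C+1 = 4 carry 1
  A+1+1 = C
  B+D = 8 carry 1
  3+E+1 = 2 carry 1
  final carry 1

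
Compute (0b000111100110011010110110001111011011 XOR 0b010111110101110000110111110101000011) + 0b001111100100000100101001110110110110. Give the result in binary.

First 0b000111100110011010110110001111011011 XOR 0b010111110101110000110111110101000011 = 0b010000010011101010000001111010011000.
Add column by column in base 2, right to left:
  0+0 = 0
  0+1 = 1
  0+1 = 1
  1+0 = 1
  1+1 = 0 carry 1
  0+1+1 = 0 carry 1
  0+0+1 = 1
  1+1 = 0 carry 1
  0+1+1 = 0 carry 1
  1+0+1 = 0 carry 1
  1+1+1 = 1 carry 1
  1+1+1 = 1 carry 1
  1+1+1 = 1 carry 1
  0+0+1 = 1
  0+0 = 0
  0+1 = 1
  0+0 = 0
  0+1 = 1
  0+0 = 0
  1+0 = 1
  0+1 = 1
  1+0 = 1
  0+0 = 0
  1+0 = 1
  1+0 = 1
  1+0 = 1
  0+1 = 1
  0+0 = 0
  1+0 = 1
  0+1 = 1
  0+1 = 1
  0+1 = 1
  0+1 = 1
  0+1 = 1
  1+0 = 1

0b11111110111101110101011110001001110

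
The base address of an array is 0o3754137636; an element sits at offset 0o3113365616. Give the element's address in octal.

0o7067525454

Add column by column in base 8, right to left:
  6+6 = 4 carry 1
  3+1+1 = 5
  6+6 = 4 carry 1
  7+5+1 = 5 carry 1
  3+6+1 = 2 carry 1
  1+3+1 = 5
  4+3 = 7
  5+1 = 6
  7+1 = 0 carry 1
  3+3+1 = 7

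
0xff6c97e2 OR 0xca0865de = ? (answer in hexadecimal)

0xff6cf7fe

OR each hex digit independently (no carries):
  f|c=f, f|a=f, 6|0=6, c|8=c, 9|6=f, 7|5=7, e|d=f, 2|e=e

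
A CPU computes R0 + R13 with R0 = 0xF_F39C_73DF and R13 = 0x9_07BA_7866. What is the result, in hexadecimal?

0x18FB56EC45

Add column by column in base 16, right to left:
  F+6 = 5 carry 1
  D+6+1 = 4 carry 1
  3+8+1 = C
  7+7 = E
  C+A = 6 carry 1
  9+B+1 = 5 carry 1
  3+7+1 = B
  F+0 = F
  F+9 = 8 carry 1
  final carry 1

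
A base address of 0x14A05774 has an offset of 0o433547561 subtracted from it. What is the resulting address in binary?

0x14A05774 = 0b10100101000000101011101110100 in binary.
0o433547561 = 0b100011011101100111101110001 in binary.
Subtract column by column in base 2:
  0-1 → 1 (borrow)
  0-0-1 → 1 (borrow)
  1-0-1 → 0
  0-0 → 0
  1-1 → 0
  1-1 → 0
  1-1 → 0
  0-0 → 0
  1-1 → 0
  1-1 → 0
  1-1 → 0
  0-1 → 1 (borrow)
  1-0-1 → 0
  0-0 → 0
  1-1 → 0
  0-1 → 1 (borrow)
  0-0-1 → 1 (borrow)
  0-1-1 → 0 (borrow)
  0-1-1 → 0 (borrow)
  0-1-1 → 0 (borrow)
  0-0-1 → 1 (borrow)
  1-1-1 → 1 (borrow)
  0-1-1 → 0 (borrow)
  1-0-1 → 0
  0-0 → 0
  0-0 → 0
  1-1 → 0
  0-0 → 0
  1-0 → 1

0b10000001100011000100000000011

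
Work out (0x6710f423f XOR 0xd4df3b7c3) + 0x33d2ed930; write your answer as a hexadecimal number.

0xe7a2bcf2c

First 0x6710f423f XOR 0xd4df3b7c3 = 0xb3cfcf5fc.
Add column by column in base 16, right to left:
  c+0 = c
  f+3 = 2 carry 1
  5+9+1 = f
  f+d = c carry 1
  c+e+1 = b carry 1
  f+2+1 = 2 carry 1
  c+d+1 = a carry 1
  3+3+1 = 7
  b+3 = e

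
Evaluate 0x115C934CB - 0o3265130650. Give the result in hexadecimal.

0o3265130650 = 0x1AD4B1A8 in hexadecimal.
Subtract column by column in base 16:
  B-8 → 3
  C-A → 2
  4-1 → 3
  3-B → 8 (borrow)
  9-4-1 → 4
  C-D → F (borrow)
  5-A-1 → A (borrow)
  1-1-1 → F (borrow)
  1-0-1 → 0

0xFAF48323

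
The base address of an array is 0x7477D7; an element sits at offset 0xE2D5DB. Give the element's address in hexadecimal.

Add column by column in base 16, right to left:
  7+B = 2 carry 1
  D+D+1 = B carry 1
  7+5+1 = D
  7+D = 4 carry 1
  4+2+1 = 7
  7+E = 5 carry 1
  final carry 1

0x1574DB2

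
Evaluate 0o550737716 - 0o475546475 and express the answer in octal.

0o53171221

Subtract column by column in base 8:
  6-5 → 1
  1-7 → 2 (borrow)
  7-4-1 → 2
  7-6 → 1
  3-4 → 7 (borrow)
  7-5-1 → 1
  0-5 → 3 (borrow)
  5-7-1 → 5 (borrow)
  5-4-1 → 0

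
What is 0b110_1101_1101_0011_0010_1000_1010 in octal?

Group the bits in threes: 110 110 111 010 011 001 010 001 010 → 667231212.

0o667231212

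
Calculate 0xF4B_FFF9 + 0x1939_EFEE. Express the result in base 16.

0x2885EFE7

Add column by column in base 16, right to left:
  9+E = 7 carry 1
  F+E+1 = E carry 1
  F+F+1 = F carry 1
  F+E+1 = E carry 1
  B+9+1 = 5 carry 1
  4+3+1 = 8
  F+9 = 8 carry 1
  0+1+1 = 2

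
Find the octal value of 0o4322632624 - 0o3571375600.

Subtract column by column in base 8:
  4-0 → 4
  2-0 → 2
  6-6 → 0
  2-5 → 5 (borrow)
  3-7-1 → 3 (borrow)
  6-3-1 → 2
  2-1 → 1
  2-7 → 3 (borrow)
  3-5-1 → 5 (borrow)
  4-3-1 → 0

0o531235024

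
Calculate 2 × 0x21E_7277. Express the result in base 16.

Multiply each base-16 digit by 2, carrying:
  7×2 = 14 → write E
  7×2 = 14 → write E
  2×2 = 4 → write 4
  7×2 = 14 → write E
  E×2 = 28 → write C carry 1
  1×2+1 = 3 → write 3
  2×2 = 4 → write 4

0x43CE4EE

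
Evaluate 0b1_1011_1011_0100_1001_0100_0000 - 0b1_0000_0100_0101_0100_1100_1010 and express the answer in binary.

Subtract column by column in base 2:
  0-0 → 0
  0-1 → 1 (borrow)
  0-0-1 → 1 (borrow)
  0-1-1 → 0 (borrow)
  0-0-1 → 1 (borrow)
  0-0-1 → 1 (borrow)
  1-1-1 → 1 (borrow)
  0-1-1 → 0 (borrow)
  1-0-1 → 0
  0-0 → 0
  0-1 → 1 (borrow)
  1-0-1 → 0
  0-1 → 1 (borrow)
  0-0-1 → 1 (borrow)
  1-1-1 → 1 (borrow)
  0-0-1 → 1 (borrow)
  1-0-1 → 0
  1-0 → 1
  0-1 → 1 (borrow)
  1-0-1 → 0
  1-0 → 1
  1-0 → 1
  0-0 → 0
  1-0 → 1
  1-1 → 0

0b101101101111010001110110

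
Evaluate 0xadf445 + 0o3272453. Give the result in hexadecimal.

0xbb6970

0o3272453 = 0xd752b in hexadecimal.
Add column by column in base 16, right to left:
  5+b = 0 carry 1
  4+2+1 = 7
  4+5 = 9
  f+7 = 6 carry 1
  d+d+1 = b carry 1
  a+0+1 = b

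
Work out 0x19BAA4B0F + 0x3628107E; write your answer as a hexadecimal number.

0x1D1D25B8D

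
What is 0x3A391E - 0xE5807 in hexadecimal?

0x2BE117

Subtract column by column in base 16:
  E-7 → 7
  1-0 → 1
  9-8 → 1
  3-5 → E (borrow)
  A-E-1 → B (borrow)
  3-0-1 → 2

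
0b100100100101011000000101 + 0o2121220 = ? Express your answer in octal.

0o46574225

0b100100100101011000000101 = 0o44453005 in octal.
Add column by column in base 8, right to left:
  5+0 = 5
  0+2 = 2
  0+2 = 2
  3+1 = 4
  5+2 = 7
  4+1 = 5
  4+2 = 6
  4+0 = 4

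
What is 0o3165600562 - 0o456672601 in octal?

Subtract column by column in base 8:
  2-1 → 1
  6-0 → 6
  5-6 → 7 (borrow)
  0-2-1 → 5 (borrow)
  0-7-1 → 0 (borrow)
  6-6-1 → 7 (borrow)
  5-6-1 → 6 (borrow)
  6-5-1 → 0
  1-4 → 5 (borrow)
  3-0-1 → 2

0o2506705761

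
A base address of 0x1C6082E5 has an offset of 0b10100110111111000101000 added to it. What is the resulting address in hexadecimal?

0x1CB4010D

0b10100110111111000101000 = 0x537E28 in hexadecimal.
Add column by column in base 16, right to left:
  5+8 = D
  E+2 = 0 carry 1
  2+E+1 = 1 carry 1
  8+7+1 = 0 carry 1
  0+3+1 = 4
  6+5 = B
  C+0 = C
  1+0 = 1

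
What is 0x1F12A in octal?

0o370452

Expand each hex digit to 4 bits: 1=0001 F=1111 1=0001 2=0010 A=1010.
Group the bits in threes: 011 111 000 100 101 010 → 370452.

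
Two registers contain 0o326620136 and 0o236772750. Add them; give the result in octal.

0o565613106

Add column by column in base 8, right to left:
  6+0 = 6
  3+5 = 0 carry 1
  1+7+1 = 1 carry 1
  0+2+1 = 3
  2+7 = 1 carry 1
  6+7+1 = 6 carry 1
  6+6+1 = 5 carry 1
  2+3+1 = 6
  3+2 = 5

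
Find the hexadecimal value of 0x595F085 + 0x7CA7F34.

Add column by column in base 16, right to left:
  5+4 = 9
  8+3 = B
  0+F = F
  F+7 = 6 carry 1
  5+A+1 = 0 carry 1
  9+C+1 = 6 carry 1
  5+7+1 = D

0xD606FB9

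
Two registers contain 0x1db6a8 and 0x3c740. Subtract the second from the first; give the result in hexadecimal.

Subtract column by column in base 16:
  8-0 → 8
  a-4 → 6
  6-7 → f (borrow)
  b-c-1 → e (borrow)
  d-3-1 → 9
  1-0 → 1

0x19ef68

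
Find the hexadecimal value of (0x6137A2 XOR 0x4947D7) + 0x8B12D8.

0xB3834D

First 0x6137A2 XOR 0x4947D7 = 0x287075.
Add column by column in base 16, right to left:
  5+8 = D
  7+D = 4 carry 1
  0+2+1 = 3
  7+1 = 8
  8+B = 3 carry 1
  2+8+1 = B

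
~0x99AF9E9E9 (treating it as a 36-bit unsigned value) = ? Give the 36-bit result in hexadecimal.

0x665061616

Each hex digit d becomes F−d:
  9→6, 9→6, A→5, F→0, 9→6, E→1, 9→6, E→1, 9→6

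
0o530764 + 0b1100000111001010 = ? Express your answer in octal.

0o671676

0b1100000111001010 = 0o140712 in octal.
Add column by column in base 8, right to left:
  4+2 = 6
  6+1 = 7
  7+7 = 6 carry 1
  0+0+1 = 1
  3+4 = 7
  5+1 = 6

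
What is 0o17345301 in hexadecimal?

0x3DCAC1

Each octal digit is 3 bits: 1=001 7=111 3=011 4=100 5=101 3=011 0=000 1=001.
Group the bits into nibbles: 0011 1101 1100 1010 1100 0001 → 3DCAC1.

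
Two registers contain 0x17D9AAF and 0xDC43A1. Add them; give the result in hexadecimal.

Add column by column in base 16, right to left:
  F+1 = 0 carry 1
  A+A+1 = 5 carry 1
  A+3+1 = E
  9+4 = D
  D+C = 9 carry 1
  7+D+1 = 5 carry 1
  1+0+1 = 2

0x259DE50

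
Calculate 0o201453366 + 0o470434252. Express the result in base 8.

0o672107640

Add column by column in base 8, right to left:
  6+2 = 0 carry 1
  6+5+1 = 4 carry 1
  3+2+1 = 6
  3+4 = 7
  5+3 = 0 carry 1
  4+4+1 = 1 carry 1
  1+0+1 = 2
  0+7 = 7
  2+4 = 6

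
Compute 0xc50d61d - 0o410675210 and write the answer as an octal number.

0o1013255625

0xc50d61d = 0o1424153035 in octal.
Subtract column by column in base 8:
  5-0 → 5
  3-1 → 2
  0-2 → 6 (borrow)
  3-5-1 → 5 (borrow)
  5-7-1 → 5 (borrow)
  1-6-1 → 2 (borrow)
  4-0-1 → 3
  2-1 → 1
  4-4 → 0
  1-0 → 1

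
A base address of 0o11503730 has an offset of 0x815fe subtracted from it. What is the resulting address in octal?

0x815fe = 0o2012776 in octal.
Subtract column by column in base 8:
  0-6 → 2 (borrow)
  3-7-1 → 3 (borrow)
  7-7-1 → 7 (borrow)
  3-2-1 → 0
  0-1 → 7 (borrow)
  5-0-1 → 4
  1-2 → 7 (borrow)
  1-0-1 → 0

0o7470732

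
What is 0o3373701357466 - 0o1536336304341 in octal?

0o1635343053125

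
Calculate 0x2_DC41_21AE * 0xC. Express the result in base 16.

Multiply each base-16 digit by 12, carrying:
  E×12 = 168 → write 8 carry 10
  A×12+10 = 130 → write 2 carry 8
  1×12+8 = 20 → write 4 carry 1
  2×12+1 = 25 → write 9 carry 1
  1×12+1 = 13 → write D
  4×12 = 48 → write 0 carry 3
  C×12+3 = 147 → write 3 carry 9
  D×12+9 = 165 → write 5 carry 10
  2×12+10 = 34 → write 2 carry 2
  remaining carry: 2

0x22530D9428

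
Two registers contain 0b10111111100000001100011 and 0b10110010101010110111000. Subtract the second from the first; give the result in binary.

0b1100110101010101011

Subtract column by column in base 2:
  1-0 → 1
  1-0 → 1
  0-0 → 0
  0-1 → 1 (borrow)
  0-1-1 → 0 (borrow)
  1-1-1 → 1 (borrow)
  1-0-1 → 0
  0-1 → 1 (borrow)
  0-1-1 → 0 (borrow)
  0-0-1 → 1 (borrow)
  0-1-1 → 0 (borrow)
  0-0-1 → 1 (borrow)
  0-1-1 → 0 (borrow)
  0-0-1 → 1 (borrow)
  1-1-1 → 1 (borrow)
  1-0-1 → 0
  1-1 → 0
  1-0 → 1
  1-0 → 1
  1-1 → 0
  1-1 → 0
  0-0 → 0
  1-1 → 0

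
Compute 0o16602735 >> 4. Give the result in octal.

0o730135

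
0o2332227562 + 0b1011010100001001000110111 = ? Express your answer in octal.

0o2464640651

0b1011010100001001000110111 = 0o132411067 in octal.
Add column by column in base 8, right to left:
  2+7 = 1 carry 1
  6+6+1 = 5 carry 1
  5+0+1 = 6
  7+1 = 0 carry 1
  2+1+1 = 4
  2+4 = 6
  2+2 = 4
  3+3 = 6
  3+1 = 4
  2+0 = 2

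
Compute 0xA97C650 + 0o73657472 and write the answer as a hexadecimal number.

0o73657472 = 0xEF5F3A in hexadecimal.
Add column by column in base 16, right to left:
  0+A = A
  5+3 = 8
  6+F = 5 carry 1
  C+5+1 = 2 carry 1
  7+F+1 = 7 carry 1
  9+E+1 = 8 carry 1
  A+0+1 = B

0xB87258A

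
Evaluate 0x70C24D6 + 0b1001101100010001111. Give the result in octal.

0o704176545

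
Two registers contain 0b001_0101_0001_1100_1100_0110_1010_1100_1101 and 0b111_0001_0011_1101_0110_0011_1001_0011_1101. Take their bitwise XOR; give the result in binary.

XOR bit by bit (1 where the bits differ):
  00101010001110011000110101011001101
^ 11100010011110101100011100100111101
= 11001000010000110100101001111110000

0b11001000010000110100101001111110000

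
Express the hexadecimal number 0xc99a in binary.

0b1100100110011010

Expand each hex digit to 4 bits: c=1100 9=1001 9=1001 a=1010.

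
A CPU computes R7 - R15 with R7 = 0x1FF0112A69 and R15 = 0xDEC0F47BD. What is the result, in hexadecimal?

0x120401E2AC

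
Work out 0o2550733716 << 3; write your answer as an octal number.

Shifting left by 3 bits = 1 oct digit: append 1 zero.

0o25507337160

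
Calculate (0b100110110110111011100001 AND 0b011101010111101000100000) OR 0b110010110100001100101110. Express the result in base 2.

0b110110110110101100101110

0b100110110110111011100001 AND 0b011101010111101000100000 = 0b000100010110101000100000.
Then OR with 0b110010110100001100101110.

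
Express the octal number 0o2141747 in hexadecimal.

0x8C3E7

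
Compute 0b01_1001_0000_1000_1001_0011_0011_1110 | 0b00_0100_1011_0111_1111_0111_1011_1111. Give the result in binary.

0b011101101111111111011110111111

OR bit by bit (1 where either bit is 1):
  011001000010001001001100111110
| 000100101101111111011110111111
= 011101101111111111011110111111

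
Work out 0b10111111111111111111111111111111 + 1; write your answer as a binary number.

0b11000000000000000000000000000000

The trailing 30 digits are 1 (max in base 2), so adding 1 cascades: they roll to 0 and the next digit up increments.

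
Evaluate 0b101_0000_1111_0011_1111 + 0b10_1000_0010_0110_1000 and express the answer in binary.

Add column by column in base 2, right to left:
  1+0 = 1
  1+0 = 1
  1+0 = 1
  1+1 = 0 carry 1
  1+0+1 = 0 carry 1
  1+1+1 = 1 carry 1
  0+1+1 = 0 carry 1
  0+0+1 = 1
  1+0 = 1
  1+1 = 0 carry 1
  1+0+1 = 0 carry 1
  1+0+1 = 0 carry 1
  0+0+1 = 1
  0+0 = 0
  0+0 = 0
  0+1 = 1
  1+0 = 1
  0+1 = 1
  1+0 = 1

0b1111001000110100111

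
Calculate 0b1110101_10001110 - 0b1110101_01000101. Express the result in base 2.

0b1001001

Subtract column by column in base 2:
  0-1 → 1 (borrow)
  1-0-1 → 0
  1-1 → 0
  1-0 → 1
  0-0 → 0
  0-0 → 0
  0-1 → 1 (borrow)
  1-0-1 → 0
  1-1 → 0
  0-0 → 0
  1-1 → 0
  0-0 → 0
  1-1 → 0
  1-1 → 0
  1-1 → 0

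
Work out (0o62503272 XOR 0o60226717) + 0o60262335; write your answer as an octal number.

First 0o62503272 XOR 0o60226717 = 0o02725565.
Add column by column in base 8, right to left:
  5+5 = 2 carry 1
  6+3+1 = 2 carry 1
  5+3+1 = 1 carry 1
  5+2+1 = 0 carry 1
  2+6+1 = 1 carry 1
  7+2+1 = 2 carry 1
  2+0+1 = 3
  0+6 = 6

0o63210122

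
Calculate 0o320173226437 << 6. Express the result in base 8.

0o32017322643700

Shifting left by 6 bits = 2 oct digits: append 2 zeros.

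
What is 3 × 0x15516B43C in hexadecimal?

Multiply each base-16 digit by 3, carrying:
  C×3 = 36 → write 4 carry 2
  3×3+2 = 11 → write B
  4×3 = 12 → write C
  B×3 = 33 → write 1 carry 2
  6×3+2 = 20 → write 4 carry 1
  1×3+1 = 4 → write 4
  5×3 = 15 → write F
  5×3 = 15 → write F
  1×3 = 3 → write 3

0x3FF441CB4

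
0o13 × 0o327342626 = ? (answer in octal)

0o4501676562

Multiply each base-8 digit by 11, carrying:
  6×11 = 66 → write 2 carry 8
  2×11+8 = 30 → write 6 carry 3
  6×11+3 = 69 → write 5 carry 8
  2×11+8 = 30 → write 6 carry 3
  4×11+3 = 47 → write 7 carry 5
  3×11+5 = 38 → write 6 carry 4
  7×11+4 = 81 → write 1 carry 10
  2×11+10 = 32 → write 0 carry 4
  3×11+4 = 37 → write 5 carry 4
  remaining carry: 4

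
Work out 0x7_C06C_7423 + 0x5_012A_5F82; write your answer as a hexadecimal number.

0xCC196D3A5

Add column by column in base 16, right to left:
  3+2 = 5
  2+8 = A
  4+F = 3 carry 1
  7+5+1 = D
  C+A = 6 carry 1
  6+2+1 = 9
  0+1 = 1
  C+0 = C
  7+5 = C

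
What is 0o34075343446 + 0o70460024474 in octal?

0o124555370142

Add column by column in base 8, right to left:
  6+4 = 2 carry 1
  4+7+1 = 4 carry 1
  4+4+1 = 1 carry 1
  3+4+1 = 0 carry 1
  4+2+1 = 7
  3+0 = 3
  5+0 = 5
  7+6 = 5 carry 1
  0+4+1 = 5
  4+0 = 4
  3+7 = 2 carry 1
  final carry 1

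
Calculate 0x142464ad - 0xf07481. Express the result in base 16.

Subtract column by column in base 16:
  d-1 → c
  a-8 → 2
  4-4 → 0
  6-7 → f (borrow)
  4-0-1 → 3
  2-f → 3 (borrow)
  4-0-1 → 3
  1-0 → 1

0x1333f02c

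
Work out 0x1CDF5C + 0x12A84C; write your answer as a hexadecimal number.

0x2F87A8

Add column by column in base 16, right to left:
  C+C = 8 carry 1
  5+4+1 = A
  F+8 = 7 carry 1
  D+A+1 = 8 carry 1
  C+2+1 = F
  1+1 = 2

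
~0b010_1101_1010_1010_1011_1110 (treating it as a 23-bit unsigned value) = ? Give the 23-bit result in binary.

0b10100100101010101000001

Invert each bit: 01011011010101010111110 → 10100100101010101000001.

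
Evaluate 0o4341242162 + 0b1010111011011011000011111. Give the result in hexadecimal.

0o4341242162 = 0x23854472 in hexadecimal.
0b1010111011011011000011111 = 0x15DB61F in hexadecimal.
Add column by column in base 16, right to left:
  2+F = 1 carry 1
  7+1+1 = 9
  4+6 = A
  4+B = F
  5+D = 2 carry 1
  8+5+1 = E
  3+1 = 4
  2+0 = 2

0x24E2FA91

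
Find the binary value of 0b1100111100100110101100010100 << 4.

0b11001111001001101011000101000000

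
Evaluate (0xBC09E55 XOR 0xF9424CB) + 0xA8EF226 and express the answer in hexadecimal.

0xEE3ACC4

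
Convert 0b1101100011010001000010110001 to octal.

0o1543210261

Group the bits in threes: 001 101 100 011 010 001 000 010 110 001 → 1543210261.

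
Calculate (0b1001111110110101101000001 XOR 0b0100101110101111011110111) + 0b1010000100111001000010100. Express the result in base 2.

First 0b1001111110110101101000001 XOR 0b0100101110101111011110111 = 0b1101010000011010110110110.
Add column by column in base 2, right to left:
  0+0 = 0
  1+0 = 1
  1+1 = 0 carry 1
  0+0+1 = 1
  1+1 = 0 carry 1
  1+0+1 = 0 carry 1
  0+0+1 = 1
  1+0 = 1
  1+0 = 1
  0+1 = 1
  1+0 = 1
  0+0 = 0
  1+1 = 0 carry 1
  1+1+1 = 1 carry 1
  0+1+1 = 0 carry 1
  0+0+1 = 1
  0+0 = 0
  0+1 = 1
  0+0 = 0
  1+0 = 1
  0+0 = 0
  1+0 = 1
  0+1 = 1
  1+0 = 1
  1+1 = 0 carry 1
  final carry 1

0b10111010101010011111001010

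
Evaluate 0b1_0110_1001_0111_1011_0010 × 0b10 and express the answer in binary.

0b1011010010111101100100

Multiply each base-2 digit by 2, carrying:
  0×2 = 0 → write 0
  1×2 = 2 → write 0 carry 1
  0×2+1 = 1 → write 1
  0×2 = 0 → write 0
  1×2 = 2 → write 0 carry 1
  1×2+1 = 3 → write 1 carry 1
  0×2+1 = 1 → write 1
  1×2 = 2 → write 0 carry 1
  1×2+1 = 3 → write 1 carry 1
  1×2+1 = 3 → write 1 carry 1
  1×2+1 = 3 → write 1 carry 1
  0×2+1 = 1 → write 1
  1×2 = 2 → write 0 carry 1
  0×2+1 = 1 → write 1
  0×2 = 0 → write 0
  1×2 = 2 → write 0 carry 1
  0×2+1 = 1 → write 1
  1×2 = 2 → write 0 carry 1
  1×2+1 = 3 → write 1 carry 1
  0×2+1 = 1 → write 1
  1×2 = 2 → write 0 carry 1
  remaining carry: 1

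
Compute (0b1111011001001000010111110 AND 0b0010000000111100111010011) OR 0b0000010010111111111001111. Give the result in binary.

0b10010010111111111011111

0b1111011001001000010111110 AND 0b0010000000111100111010011 = 0b0010000000001000010010010.
Then OR with 0b0000010010111111111001111.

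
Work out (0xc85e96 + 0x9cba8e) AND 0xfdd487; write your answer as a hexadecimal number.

0x651004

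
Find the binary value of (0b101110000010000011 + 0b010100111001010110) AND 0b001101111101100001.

0b111001000001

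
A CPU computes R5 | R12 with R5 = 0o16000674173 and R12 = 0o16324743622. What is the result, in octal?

0o16324777773

OR each oct digit independently (no carries):
  1|1=1, 6|6=6, 0|3=3, 0|2=2, 0|4=4, 6|7=7, 7|4=7, 4|3=7, 1|6=7, 7|2=7, 3|2=3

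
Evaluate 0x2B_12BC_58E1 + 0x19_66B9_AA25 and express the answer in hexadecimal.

Add column by column in base 16, right to left:
  1+5 = 6
  E+2 = 0 carry 1
  8+A+1 = 3 carry 1
  5+A+1 = 0 carry 1
  C+9+1 = 6 carry 1
  B+B+1 = 7 carry 1
  2+6+1 = 9
  1+6 = 7
  B+9 = 4 carry 1
  2+1+1 = 4

0x4479760306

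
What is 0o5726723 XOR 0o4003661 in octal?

0o1725142

XOR each oct digit independently (no carries):
  5^4=1, 7^0=7, 2^0=2, 6^3=5, 7^6=1, 2^6=4, 3^1=2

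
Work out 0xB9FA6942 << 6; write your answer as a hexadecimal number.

0x2E7E9A5080

6 bits is not a whole number of base-16 digits; in binary: 10111001111110100110100101000010 << 6 = 10111001111110100110100101000010000000.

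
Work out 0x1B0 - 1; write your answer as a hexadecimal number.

0x1AF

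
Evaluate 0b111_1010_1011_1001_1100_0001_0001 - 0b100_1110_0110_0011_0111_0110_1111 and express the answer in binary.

0b10110001010110010010100010

Subtract column by column in base 2:
  1-1 → 0
  0-1 → 1 (borrow)
  0-1-1 → 0 (borrow)
  0-1-1 → 0 (borrow)
  1-0-1 → 0
  0-1 → 1 (borrow)
  0-1-1 → 0 (borrow)
  0-0-1 → 1 (borrow)
  0-1-1 → 0 (borrow)
  0-1-1 → 0 (borrow)
  1-1-1 → 1 (borrow)
  1-0-1 → 0
  1-1 → 0
  0-1 → 1 (borrow)
  0-0-1 → 1 (borrow)
  1-0-1 → 0
  1-0 → 1
  1-1 → 0
  0-1 → 1 (borrow)
  1-0-1 → 0
  0-0 → 0
  1-1 → 0
  0-1 → 1 (borrow)
  1-1-1 → 1 (borrow)
  1-0-1 → 0
  1-0 → 1
  1-1 → 0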